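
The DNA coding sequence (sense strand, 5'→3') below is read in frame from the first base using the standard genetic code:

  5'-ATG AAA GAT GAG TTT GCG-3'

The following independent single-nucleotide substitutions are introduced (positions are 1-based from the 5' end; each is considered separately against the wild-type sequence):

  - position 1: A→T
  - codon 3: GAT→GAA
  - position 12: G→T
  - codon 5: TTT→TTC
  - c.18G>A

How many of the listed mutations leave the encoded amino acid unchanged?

2

Codon 1: ATG (Met) → TTG (Leu) — missense.
Codon 3: GAT (Asp) → GAA (Glu) — missense.
Codon 4: GAG (Glu) → GAT (Asp) — missense.
Codon 5: TTT (Phe) → TTC (Phe) — synonymous.
Codon 6: GCG (Ala) → GCA (Ala) — synonymous.
Synonymous: 2 of 5.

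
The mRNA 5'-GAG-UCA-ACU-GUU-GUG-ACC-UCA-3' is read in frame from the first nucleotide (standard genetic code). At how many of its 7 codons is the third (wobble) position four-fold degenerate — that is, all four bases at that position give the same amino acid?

6

Codon 1 GAG (Glu): third position 2-fold.
Codon 2 UCA (Ser): third position 4-fold.
Codon 3 ACU (Thr): third position 4-fold.
Codon 4 GUU (Val): third position 4-fold.
Codon 5 GUG (Val): third position 4-fold.
Codon 6 ACC (Thr): third position 4-fold.
Codon 7 UCA (Ser): third position 4-fold.
Four-fold degenerate third positions: 6.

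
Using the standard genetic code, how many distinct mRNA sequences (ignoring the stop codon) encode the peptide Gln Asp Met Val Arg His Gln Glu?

Gln: 2 codons.
Asp: 2 codons.
Met: 1 codon.
Val: 4 codons.
Arg: 6 codons.
His: 2 codons.
Gln: 2 codons.
Glu: 2 codons.
2 × 2 × 1 × 4 × 6 × 2 × 2 × 2 = 768.

768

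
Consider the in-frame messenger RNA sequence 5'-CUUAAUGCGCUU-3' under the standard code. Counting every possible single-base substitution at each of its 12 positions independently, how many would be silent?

Codon 1 (CUU, Leu): 3 synonymous substitutions.
Codon 2 (AAU, Asn): 1 synonymous substitution.
Codon 3 (GCG, Ala): 3 synonymous substitutions.
Codon 4 (CUU, Leu): 3 synonymous substitutions.
Total: 3 + 1 + 3 + 3 = 10.

10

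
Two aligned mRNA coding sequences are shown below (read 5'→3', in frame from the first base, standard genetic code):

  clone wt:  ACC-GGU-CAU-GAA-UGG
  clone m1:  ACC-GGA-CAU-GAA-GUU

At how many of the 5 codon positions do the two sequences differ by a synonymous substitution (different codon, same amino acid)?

1

Codon 1: ACC Thr / ACC Thr — identical.
Codon 2: GGU Gly / GGA Gly — synonymous.
Codon 3: CAU His / CAU His — identical.
Codon 4: GAA Glu / GAA Glu — identical.
Codon 5: UGG Trp / GUU Val — nonsynonymous.
Synonymous differences: 1.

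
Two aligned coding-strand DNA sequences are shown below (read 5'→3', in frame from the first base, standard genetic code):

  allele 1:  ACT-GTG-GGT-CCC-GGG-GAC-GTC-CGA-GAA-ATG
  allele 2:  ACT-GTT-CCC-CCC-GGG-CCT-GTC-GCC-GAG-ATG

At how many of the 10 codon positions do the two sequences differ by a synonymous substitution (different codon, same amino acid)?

Codon 1: ACT Thr / ACT Thr — identical.
Codon 2: GTG Val / GTT Val — synonymous.
Codon 3: GGT Gly / CCC Pro — nonsynonymous.
Codon 4: CCC Pro / CCC Pro — identical.
Codon 5: GGG Gly / GGG Gly — identical.
Codon 6: GAC Asp / CCT Pro — nonsynonymous.
Codon 7: GTC Val / GTC Val — identical.
Codon 8: CGA Arg / GCC Ala — nonsynonymous.
Codon 9: GAA Glu / GAG Glu — synonymous.
Codon 10: ATG Met / ATG Met — identical.
Synonymous differences: 2.

2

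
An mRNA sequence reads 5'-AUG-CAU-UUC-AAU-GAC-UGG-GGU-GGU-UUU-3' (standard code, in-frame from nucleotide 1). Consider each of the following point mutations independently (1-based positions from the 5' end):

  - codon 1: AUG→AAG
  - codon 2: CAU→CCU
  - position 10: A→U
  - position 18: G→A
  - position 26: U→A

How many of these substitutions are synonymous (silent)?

0

Codon 1: AUG (Met) → AAG (Lys) — missense.
Codon 2: CAU (His) → CCU (Pro) — missense.
Codon 4: AAU (Asn) → UAU (Tyr) — missense.
Codon 6: UGG (Trp) → UGA (Stop) — nonsense.
Codon 9: UUU (Phe) → UAU (Tyr) — missense.
Synonymous: 0 of 5.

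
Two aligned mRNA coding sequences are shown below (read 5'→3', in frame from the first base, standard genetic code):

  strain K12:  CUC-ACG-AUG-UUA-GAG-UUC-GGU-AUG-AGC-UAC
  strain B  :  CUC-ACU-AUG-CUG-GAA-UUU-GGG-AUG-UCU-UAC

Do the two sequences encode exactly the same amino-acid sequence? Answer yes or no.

Codon 1: CUC Leu / CUC Leu — identical.
Codon 2: ACG Thr / ACU Thr — synonymous.
Codon 3: AUG Met / AUG Met — identical.
Codon 4: UUA Leu / CUG Leu — synonymous.
Codon 5: GAG Glu / GAA Glu — synonymous.
Codon 6: UUC Phe / UUU Phe — synonymous.
Codon 7: GGU Gly / GGG Gly — synonymous.
Codon 8: AUG Met / AUG Met — identical.
Codon 9: AGC Ser / UCU Ser — synonymous.
Codon 10: UAC Tyr / UAC Tyr — identical.
Nonsynonymous differences: 0 → same protein.

yes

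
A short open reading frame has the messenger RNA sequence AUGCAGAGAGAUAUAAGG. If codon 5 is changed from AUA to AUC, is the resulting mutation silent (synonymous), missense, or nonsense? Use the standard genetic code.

silent

Position 15 falls in codon 5: AUA → Ile.
After the substitution the codon is AUC → Ile.
Both encode Ile, so the change is synonymous.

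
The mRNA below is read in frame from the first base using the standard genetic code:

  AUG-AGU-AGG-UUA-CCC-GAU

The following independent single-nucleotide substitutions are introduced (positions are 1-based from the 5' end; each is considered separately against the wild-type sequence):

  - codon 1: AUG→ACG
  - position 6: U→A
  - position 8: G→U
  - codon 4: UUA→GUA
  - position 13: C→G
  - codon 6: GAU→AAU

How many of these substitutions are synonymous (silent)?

0

Codon 1: AUG (Met) → ACG (Thr) — missense.
Codon 2: AGU (Ser) → AGA (Arg) — missense.
Codon 3: AGG (Arg) → AUG (Met) — missense.
Codon 4: UUA (Leu) → GUA (Val) — missense.
Codon 5: CCC (Pro) → GCC (Ala) — missense.
Codon 6: GAU (Asp) → AAU (Asn) — missense.
Synonymous: 0 of 6.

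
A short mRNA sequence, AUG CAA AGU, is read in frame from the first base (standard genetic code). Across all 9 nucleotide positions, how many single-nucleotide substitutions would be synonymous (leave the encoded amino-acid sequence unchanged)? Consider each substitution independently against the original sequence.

Codon 1 (AUG, Met): 0 synonymous substitutions.
Codon 2 (CAA, Gln): 1 synonymous substitution.
Codon 3 (AGU, Ser): 1 synonymous substitution.
Total: 0 + 1 + 1 = 2.

2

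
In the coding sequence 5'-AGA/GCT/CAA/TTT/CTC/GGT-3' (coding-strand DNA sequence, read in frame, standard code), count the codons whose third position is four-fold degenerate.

Codon 1 AGA (Arg): third position 2-fold.
Codon 2 GCT (Ala): third position 4-fold.
Codon 3 CAA (Gln): third position 2-fold.
Codon 4 TTT (Phe): third position 2-fold.
Codon 5 CTC (Leu): third position 4-fold.
Codon 6 GGT (Gly): third position 4-fold.
Four-fold degenerate third positions: 3.

3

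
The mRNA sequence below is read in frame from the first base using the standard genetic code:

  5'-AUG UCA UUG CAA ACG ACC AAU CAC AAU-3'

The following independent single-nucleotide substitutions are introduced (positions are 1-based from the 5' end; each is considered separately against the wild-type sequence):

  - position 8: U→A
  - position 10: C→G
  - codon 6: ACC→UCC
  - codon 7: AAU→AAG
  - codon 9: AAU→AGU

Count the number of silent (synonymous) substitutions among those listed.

0

Codon 3: UUG (Leu) → UAG (Stop) — nonsense.
Codon 4: CAA (Gln) → GAA (Glu) — missense.
Codon 6: ACC (Thr) → UCC (Ser) — missense.
Codon 7: AAU (Asn) → AAG (Lys) — missense.
Codon 9: AAU (Asn) → AGU (Ser) — missense.
Synonymous: 0 of 5.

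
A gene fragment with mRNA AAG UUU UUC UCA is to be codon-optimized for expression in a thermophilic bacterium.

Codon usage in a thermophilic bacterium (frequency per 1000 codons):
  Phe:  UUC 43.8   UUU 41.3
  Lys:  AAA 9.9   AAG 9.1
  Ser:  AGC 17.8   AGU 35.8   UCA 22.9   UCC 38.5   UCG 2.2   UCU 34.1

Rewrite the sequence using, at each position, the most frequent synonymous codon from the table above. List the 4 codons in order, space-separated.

AAA UUC UUC UCC

Codon 1 (Lys): best is AAA at 9.9.
Codon 2 (Phe): best is UUC at 43.8.
Codon 3 (Phe): best is UUC at 43.8.
Codon 4 (Ser): best is UCC at 38.5.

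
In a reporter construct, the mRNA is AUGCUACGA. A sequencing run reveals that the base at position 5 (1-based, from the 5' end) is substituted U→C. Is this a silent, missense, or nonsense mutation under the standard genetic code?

Position 5 falls in codon 2: CUA → Leu.
After the substitution the codon is CCA → Pro.
Leu ≠ Pro, so this is a missense mutation.

missense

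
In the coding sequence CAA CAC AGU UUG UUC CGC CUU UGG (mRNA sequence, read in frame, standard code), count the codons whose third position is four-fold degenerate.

2

Codon 1 CAA (Gln): third position 2-fold.
Codon 2 CAC (His): third position 2-fold.
Codon 3 AGU (Ser): third position 2-fold.
Codon 4 UUG (Leu): third position 2-fold.
Codon 5 UUC (Phe): third position 2-fold.
Codon 6 CGC (Arg): third position 4-fold.
Codon 7 CUU (Leu): third position 4-fold.
Codon 8 UGG (Trp): third position 1-fold.
Four-fold degenerate third positions: 2.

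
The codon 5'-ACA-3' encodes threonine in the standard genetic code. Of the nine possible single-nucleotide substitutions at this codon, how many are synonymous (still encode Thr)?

Position 1: none → 0 synonymous.
Position 2: none → 0 synonymous.
Position 3: ACU, ACC, ACG → 3 synonymous.
Total: 0 + 0 + 3 = 3.

3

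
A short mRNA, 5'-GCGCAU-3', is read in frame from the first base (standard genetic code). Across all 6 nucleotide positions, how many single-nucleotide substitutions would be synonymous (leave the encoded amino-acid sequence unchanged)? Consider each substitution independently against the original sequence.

4

Codon 1 (GCG, Ala): 3 synonymous substitutions.
Codon 2 (CAU, His): 1 synonymous substitution.
Total: 3 + 1 = 4.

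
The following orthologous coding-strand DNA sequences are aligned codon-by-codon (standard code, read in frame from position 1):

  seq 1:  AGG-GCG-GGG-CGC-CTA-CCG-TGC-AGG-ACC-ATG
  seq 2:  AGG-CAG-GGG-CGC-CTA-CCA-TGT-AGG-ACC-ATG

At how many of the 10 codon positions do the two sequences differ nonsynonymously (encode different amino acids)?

1

Codon 1: AGG Arg / AGG Arg — identical.
Codon 2: GCG Ala / CAG Gln — nonsynonymous.
Codon 3: GGG Gly / GGG Gly — identical.
Codon 4: CGC Arg / CGC Arg — identical.
Codon 5: CTA Leu / CTA Leu — identical.
Codon 6: CCG Pro / CCA Pro — synonymous.
Codon 7: TGC Cys / TGT Cys — synonymous.
Codon 8: AGG Arg / AGG Arg — identical.
Codon 9: ACC Thr / ACC Thr — identical.
Codon 10: ATG Met / ATG Met — identical.
Nonsynonymous differences: 1.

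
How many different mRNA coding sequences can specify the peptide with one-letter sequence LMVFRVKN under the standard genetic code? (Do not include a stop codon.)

Leu: 6 codons.
Met: 1 codon.
Val: 4 codons.
Phe: 2 codons.
Arg: 6 codons.
Val: 4 codons.
Lys: 2 codons.
Asn: 2 codons.
6 × 1 × 4 × 2 × 6 × 4 × 2 × 2 = 4608.

4608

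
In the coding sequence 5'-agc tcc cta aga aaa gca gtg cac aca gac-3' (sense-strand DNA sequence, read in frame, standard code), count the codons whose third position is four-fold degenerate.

5

Codon 1 AGC (Ser): third position 2-fold.
Codon 2 TCC (Ser): third position 4-fold.
Codon 3 CTA (Leu): third position 4-fold.
Codon 4 AGA (Arg): third position 2-fold.
Codon 5 AAA (Lys): third position 2-fold.
Codon 6 GCA (Ala): third position 4-fold.
Codon 7 GTG (Val): third position 4-fold.
Codon 8 CAC (His): third position 2-fold.
Codon 9 ACA (Thr): third position 4-fold.
Codon 10 GAC (Asp): third position 2-fold.
Four-fold degenerate third positions: 5.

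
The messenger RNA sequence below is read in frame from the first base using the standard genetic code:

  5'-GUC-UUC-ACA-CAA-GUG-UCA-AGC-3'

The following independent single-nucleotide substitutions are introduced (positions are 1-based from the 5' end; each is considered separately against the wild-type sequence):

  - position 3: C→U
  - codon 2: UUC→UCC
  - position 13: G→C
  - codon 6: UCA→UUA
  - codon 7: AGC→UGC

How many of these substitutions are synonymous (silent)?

Codon 1: GUC (Val) → GUU (Val) — synonymous.
Codon 2: UUC (Phe) → UCC (Ser) — missense.
Codon 5: GUG (Val) → CUG (Leu) — missense.
Codon 6: UCA (Ser) → UUA (Leu) — missense.
Codon 7: AGC (Ser) → UGC (Cys) — missense.
Synonymous: 1 of 5.

1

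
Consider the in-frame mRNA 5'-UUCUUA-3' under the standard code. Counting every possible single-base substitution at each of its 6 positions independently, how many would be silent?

Codon 1 (UUC, Phe): 1 synonymous substitution.
Codon 2 (UUA, Leu): 2 synonymous substitutions.
Total: 1 + 2 = 3.

3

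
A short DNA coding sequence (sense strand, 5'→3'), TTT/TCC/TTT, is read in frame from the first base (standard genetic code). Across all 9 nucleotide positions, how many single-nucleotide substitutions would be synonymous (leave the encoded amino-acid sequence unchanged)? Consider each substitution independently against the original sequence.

5

Codon 1 (TTT, Phe): 1 synonymous substitution.
Codon 2 (TCC, Ser): 3 synonymous substitutions.
Codon 3 (TTT, Phe): 1 synonymous substitution.
Total: 1 + 3 + 1 = 5.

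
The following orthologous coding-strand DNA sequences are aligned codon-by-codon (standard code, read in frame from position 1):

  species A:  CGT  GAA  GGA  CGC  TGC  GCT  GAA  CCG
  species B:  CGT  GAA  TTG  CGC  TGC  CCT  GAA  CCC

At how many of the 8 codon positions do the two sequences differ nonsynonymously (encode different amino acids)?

2

Codon 1: CGT Arg / CGT Arg — identical.
Codon 2: GAA Glu / GAA Glu — identical.
Codon 3: GGA Gly / TTG Leu — nonsynonymous.
Codon 4: CGC Arg / CGC Arg — identical.
Codon 5: TGC Cys / TGC Cys — identical.
Codon 6: GCT Ala / CCT Pro — nonsynonymous.
Codon 7: GAA Glu / GAA Glu — identical.
Codon 8: CCG Pro / CCC Pro — synonymous.
Nonsynonymous differences: 2.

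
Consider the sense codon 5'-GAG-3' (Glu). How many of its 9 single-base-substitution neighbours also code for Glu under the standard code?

1

Position 1: none → 0 synonymous.
Position 2: none → 0 synonymous.
Position 3: GAA → 1 synonymous.
Total: 0 + 0 + 1 = 1.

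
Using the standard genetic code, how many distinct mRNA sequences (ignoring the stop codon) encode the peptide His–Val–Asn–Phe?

32

His: 2 codons.
Val: 4 codons.
Asn: 2 codons.
Phe: 2 codons.
2 × 4 × 2 × 2 = 32.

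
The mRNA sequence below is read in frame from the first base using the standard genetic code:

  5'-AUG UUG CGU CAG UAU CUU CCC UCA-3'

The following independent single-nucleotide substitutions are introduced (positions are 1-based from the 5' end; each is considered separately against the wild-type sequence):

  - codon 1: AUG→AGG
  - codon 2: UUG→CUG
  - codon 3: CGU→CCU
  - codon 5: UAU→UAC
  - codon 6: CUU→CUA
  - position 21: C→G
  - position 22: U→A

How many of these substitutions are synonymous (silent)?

4

Codon 1: AUG (Met) → AGG (Arg) — missense.
Codon 2: UUG (Leu) → CUG (Leu) — synonymous.
Codon 3: CGU (Arg) → CCU (Pro) — missense.
Codon 5: UAU (Tyr) → UAC (Tyr) — synonymous.
Codon 6: CUU (Leu) → CUA (Leu) — synonymous.
Codon 7: CCC (Pro) → CCG (Pro) — synonymous.
Codon 8: UCA (Ser) → ACA (Thr) — missense.
Synonymous: 4 of 7.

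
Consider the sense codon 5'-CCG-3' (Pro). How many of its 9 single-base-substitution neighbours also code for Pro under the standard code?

Position 1: none → 0 synonymous.
Position 2: none → 0 synonymous.
Position 3: CCU, CCC, CCA → 3 synonymous.
Total: 0 + 0 + 3 = 3.

3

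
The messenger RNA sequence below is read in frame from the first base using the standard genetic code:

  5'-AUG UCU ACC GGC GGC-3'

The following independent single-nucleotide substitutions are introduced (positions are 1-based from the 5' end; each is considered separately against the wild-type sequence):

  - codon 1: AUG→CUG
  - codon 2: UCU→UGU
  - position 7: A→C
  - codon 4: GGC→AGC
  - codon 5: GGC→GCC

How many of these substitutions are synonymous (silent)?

0

Codon 1: AUG (Met) → CUG (Leu) — missense.
Codon 2: UCU (Ser) → UGU (Cys) — missense.
Codon 3: ACC (Thr) → CCC (Pro) — missense.
Codon 4: GGC (Gly) → AGC (Ser) — missense.
Codon 5: GGC (Gly) → GCC (Ala) — missense.
Synonymous: 0 of 5.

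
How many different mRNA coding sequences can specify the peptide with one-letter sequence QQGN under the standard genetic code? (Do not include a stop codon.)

32

Gln: 2 codons.
Gln: 2 codons.
Gly: 4 codons.
Asn: 2 codons.
2 × 2 × 4 × 2 = 32.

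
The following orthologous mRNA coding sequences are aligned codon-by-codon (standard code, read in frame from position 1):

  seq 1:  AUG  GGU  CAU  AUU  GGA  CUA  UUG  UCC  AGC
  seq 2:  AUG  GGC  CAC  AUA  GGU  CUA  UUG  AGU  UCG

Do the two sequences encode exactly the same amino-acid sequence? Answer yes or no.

Codon 1: AUG Met / AUG Met — identical.
Codon 2: GGU Gly / GGC Gly — synonymous.
Codon 3: CAU His / CAC His — synonymous.
Codon 4: AUU Ile / AUA Ile — synonymous.
Codon 5: GGA Gly / GGU Gly — synonymous.
Codon 6: CUA Leu / CUA Leu — identical.
Codon 7: UUG Leu / UUG Leu — identical.
Codon 8: UCC Ser / AGU Ser — synonymous.
Codon 9: AGC Ser / UCG Ser — synonymous.
Nonsynonymous differences: 0 → same protein.

yes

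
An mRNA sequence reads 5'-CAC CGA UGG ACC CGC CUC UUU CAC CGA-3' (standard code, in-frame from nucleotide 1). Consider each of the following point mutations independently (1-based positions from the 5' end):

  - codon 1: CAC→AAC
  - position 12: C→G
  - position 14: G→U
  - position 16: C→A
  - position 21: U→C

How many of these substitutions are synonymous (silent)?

2

Codon 1: CAC (His) → AAC (Asn) — missense.
Codon 4: ACC (Thr) → ACG (Thr) — synonymous.
Codon 5: CGC (Arg) → CUC (Leu) — missense.
Codon 6: CUC (Leu) → AUC (Ile) — missense.
Codon 7: UUU (Phe) → UUC (Phe) — synonymous.
Synonymous: 2 of 5.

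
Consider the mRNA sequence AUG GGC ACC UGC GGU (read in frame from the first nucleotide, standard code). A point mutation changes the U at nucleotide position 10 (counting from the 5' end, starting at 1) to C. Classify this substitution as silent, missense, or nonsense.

missense

Position 10 falls in codon 4: UGC → Cys.
After the substitution the codon is CGC → Arg.
Cys ≠ Arg, so this is a missense mutation.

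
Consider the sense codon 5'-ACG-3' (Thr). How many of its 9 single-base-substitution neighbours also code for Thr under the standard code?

Position 1: none → 0 synonymous.
Position 2: none → 0 synonymous.
Position 3: ACT, ACC, ACA → 3 synonymous.
Total: 0 + 0 + 3 = 3.

3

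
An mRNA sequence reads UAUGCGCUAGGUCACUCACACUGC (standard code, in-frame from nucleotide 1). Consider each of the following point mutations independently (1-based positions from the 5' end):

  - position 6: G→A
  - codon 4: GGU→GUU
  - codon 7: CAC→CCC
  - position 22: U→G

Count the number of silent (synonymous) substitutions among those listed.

1

Codon 2: GCG (Ala) → GCA (Ala) — synonymous.
Codon 4: GGU (Gly) → GUU (Val) — missense.
Codon 7: CAC (His) → CCC (Pro) — missense.
Codon 8: UGC (Cys) → GGC (Gly) — missense.
Synonymous: 1 of 4.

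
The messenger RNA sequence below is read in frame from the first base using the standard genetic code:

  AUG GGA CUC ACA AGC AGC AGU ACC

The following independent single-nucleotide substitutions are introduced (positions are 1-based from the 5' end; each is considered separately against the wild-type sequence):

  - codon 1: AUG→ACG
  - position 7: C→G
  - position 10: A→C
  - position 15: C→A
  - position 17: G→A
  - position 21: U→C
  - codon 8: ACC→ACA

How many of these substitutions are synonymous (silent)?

Codon 1: AUG (Met) → ACG (Thr) — missense.
Codon 3: CUC (Leu) → GUC (Val) — missense.
Codon 4: ACA (Thr) → CCA (Pro) — missense.
Codon 5: AGC (Ser) → AGA (Arg) — missense.
Codon 6: AGC (Ser) → AAC (Asn) — missense.
Codon 7: AGU (Ser) → AGC (Ser) — synonymous.
Codon 8: ACC (Thr) → ACA (Thr) — synonymous.
Synonymous: 2 of 7.

2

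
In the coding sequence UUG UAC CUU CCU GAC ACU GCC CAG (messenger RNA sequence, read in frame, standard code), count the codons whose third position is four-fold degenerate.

4

Codon 1 UUG (Leu): third position 2-fold.
Codon 2 UAC (Tyr): third position 2-fold.
Codon 3 CUU (Leu): third position 4-fold.
Codon 4 CCU (Pro): third position 4-fold.
Codon 5 GAC (Asp): third position 2-fold.
Codon 6 ACU (Thr): third position 4-fold.
Codon 7 GCC (Ala): third position 4-fold.
Codon 8 CAG (Gln): third position 2-fold.
Four-fold degenerate third positions: 4.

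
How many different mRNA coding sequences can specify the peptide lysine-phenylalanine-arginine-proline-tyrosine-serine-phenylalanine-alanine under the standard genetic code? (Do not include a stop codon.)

9216

Lys: 2 codons.
Phe: 2 codons.
Arg: 6 codons.
Pro: 4 codons.
Tyr: 2 codons.
Ser: 6 codons.
Phe: 2 codons.
Ala: 4 codons.
2 × 2 × 6 × 4 × 2 × 6 × 2 × 4 = 9216.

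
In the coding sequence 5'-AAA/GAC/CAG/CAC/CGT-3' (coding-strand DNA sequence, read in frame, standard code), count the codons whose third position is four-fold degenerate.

1

Codon 1 AAA (Lys): third position 2-fold.
Codon 2 GAC (Asp): third position 2-fold.
Codon 3 CAG (Gln): third position 2-fold.
Codon 4 CAC (His): third position 2-fold.
Codon 5 CGT (Arg): third position 4-fold.
Four-fold degenerate third positions: 1.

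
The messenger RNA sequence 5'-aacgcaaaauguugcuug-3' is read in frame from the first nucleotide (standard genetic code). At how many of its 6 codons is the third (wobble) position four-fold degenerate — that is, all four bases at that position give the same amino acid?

Codon 1 AAC (Asn): third position 2-fold.
Codon 2 GCA (Ala): third position 4-fold.
Codon 3 AAA (Lys): third position 2-fold.
Codon 4 UGU (Cys): third position 2-fold.
Codon 5 UGC (Cys): third position 2-fold.
Codon 6 UUG (Leu): third position 2-fold.
Four-fold degenerate third positions: 1.

1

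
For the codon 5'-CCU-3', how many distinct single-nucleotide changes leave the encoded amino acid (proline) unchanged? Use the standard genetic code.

3

Position 1: none → 0 synonymous.
Position 2: none → 0 synonymous.
Position 3: CCC, CCA, CCG → 3 synonymous.
Total: 0 + 0 + 3 = 3.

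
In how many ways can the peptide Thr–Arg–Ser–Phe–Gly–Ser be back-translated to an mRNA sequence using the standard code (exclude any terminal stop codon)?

Thr: 4 codons.
Arg: 6 codons.
Ser: 6 codons.
Phe: 2 codons.
Gly: 4 codons.
Ser: 6 codons.
4 × 6 × 6 × 2 × 4 × 6 = 6912.

6912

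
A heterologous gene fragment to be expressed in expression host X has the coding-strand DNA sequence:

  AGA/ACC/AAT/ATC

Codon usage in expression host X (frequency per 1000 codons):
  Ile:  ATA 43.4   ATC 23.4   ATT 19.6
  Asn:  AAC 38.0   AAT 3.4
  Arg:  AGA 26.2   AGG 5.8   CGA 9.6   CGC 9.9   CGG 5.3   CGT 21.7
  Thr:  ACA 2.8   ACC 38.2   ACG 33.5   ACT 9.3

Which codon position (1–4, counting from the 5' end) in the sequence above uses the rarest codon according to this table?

Codon 1 AGA (Arg): 26.2 per 1000.
Codon 2 ACC (Thr): 38.2 per 1000.
Codon 3 AAT (Asn): 3.4 per 1000.
Codon 4 ATC (Ile): 23.4 per 1000.
Lowest frequency is 3.4 at codon 3.

3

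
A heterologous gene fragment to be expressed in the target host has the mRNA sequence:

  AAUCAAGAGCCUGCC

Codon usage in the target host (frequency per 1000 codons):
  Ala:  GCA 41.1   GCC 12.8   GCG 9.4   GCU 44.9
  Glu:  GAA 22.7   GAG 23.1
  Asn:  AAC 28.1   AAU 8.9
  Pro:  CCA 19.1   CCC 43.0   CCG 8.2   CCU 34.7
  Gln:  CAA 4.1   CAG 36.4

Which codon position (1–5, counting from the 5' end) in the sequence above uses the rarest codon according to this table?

2

Codon 1 AAU (Asn): 8.9 per 1000.
Codon 2 CAA (Gln): 4.1 per 1000.
Codon 3 GAG (Glu): 23.1 per 1000.
Codon 4 CCU (Pro): 34.7 per 1000.
Codon 5 GCC (Ala): 12.8 per 1000.
Lowest frequency is 4.1 at codon 2.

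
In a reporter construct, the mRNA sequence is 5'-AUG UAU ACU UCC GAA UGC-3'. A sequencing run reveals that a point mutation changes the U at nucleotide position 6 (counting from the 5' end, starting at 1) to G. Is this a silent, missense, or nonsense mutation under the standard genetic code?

Position 6 falls in codon 2: UAU → Tyr.
After the substitution the codon is UAG → Stop.
The new codon is a stop codon, so this is a nonsense mutation.

nonsense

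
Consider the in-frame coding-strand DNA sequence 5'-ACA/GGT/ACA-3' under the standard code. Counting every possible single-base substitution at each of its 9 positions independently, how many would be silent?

Codon 1 (ACA, Thr): 3 synonymous substitutions.
Codon 2 (GGT, Gly): 3 synonymous substitutions.
Codon 3 (ACA, Thr): 3 synonymous substitutions.
Total: 3 + 3 + 3 = 9.

9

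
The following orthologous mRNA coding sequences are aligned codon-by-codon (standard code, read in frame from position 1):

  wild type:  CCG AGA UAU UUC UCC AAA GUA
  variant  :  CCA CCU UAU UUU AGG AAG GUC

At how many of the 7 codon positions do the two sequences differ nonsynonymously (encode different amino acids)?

2

Codon 1: CCG Pro / CCA Pro — synonymous.
Codon 2: AGA Arg / CCU Pro — nonsynonymous.
Codon 3: UAU Tyr / UAU Tyr — identical.
Codon 4: UUC Phe / UUU Phe — synonymous.
Codon 5: UCC Ser / AGG Arg — nonsynonymous.
Codon 6: AAA Lys / AAG Lys — synonymous.
Codon 7: GUA Val / GUC Val — synonymous.
Nonsynonymous differences: 2.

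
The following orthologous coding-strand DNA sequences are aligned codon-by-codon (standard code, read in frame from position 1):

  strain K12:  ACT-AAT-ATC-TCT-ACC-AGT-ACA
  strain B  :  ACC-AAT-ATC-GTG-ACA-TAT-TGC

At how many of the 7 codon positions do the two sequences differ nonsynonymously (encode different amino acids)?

3

Codon 1: ACT Thr / ACC Thr — synonymous.
Codon 2: AAT Asn / AAT Asn — identical.
Codon 3: ATC Ile / ATC Ile — identical.
Codon 4: TCT Ser / GTG Val — nonsynonymous.
Codon 5: ACC Thr / ACA Thr — synonymous.
Codon 6: AGT Ser / TAT Tyr — nonsynonymous.
Codon 7: ACA Thr / TGC Cys — nonsynonymous.
Nonsynonymous differences: 3.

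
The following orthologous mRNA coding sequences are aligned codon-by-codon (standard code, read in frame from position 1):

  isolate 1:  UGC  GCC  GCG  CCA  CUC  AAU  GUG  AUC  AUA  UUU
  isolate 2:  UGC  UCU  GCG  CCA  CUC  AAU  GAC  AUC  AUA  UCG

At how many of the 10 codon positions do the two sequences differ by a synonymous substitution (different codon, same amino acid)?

Codon 1: UGC Cys / UGC Cys — identical.
Codon 2: GCC Ala / UCU Ser — nonsynonymous.
Codon 3: GCG Ala / GCG Ala — identical.
Codon 4: CCA Pro / CCA Pro — identical.
Codon 5: CUC Leu / CUC Leu — identical.
Codon 6: AAU Asn / AAU Asn — identical.
Codon 7: GUG Val / GAC Asp — nonsynonymous.
Codon 8: AUC Ile / AUC Ile — identical.
Codon 9: AUA Ile / AUA Ile — identical.
Codon 10: UUU Phe / UCG Ser — nonsynonymous.
Synonymous differences: 0.

0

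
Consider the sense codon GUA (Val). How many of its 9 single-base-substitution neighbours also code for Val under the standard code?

Position 1: none → 0 synonymous.
Position 2: none → 0 synonymous.
Position 3: GUU, GUC, GUG → 3 synonymous.
Total: 0 + 0 + 3 = 3.

3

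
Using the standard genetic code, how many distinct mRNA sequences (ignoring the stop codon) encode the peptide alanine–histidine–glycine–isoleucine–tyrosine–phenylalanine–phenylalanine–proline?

3072

Ala: 4 codons.
His: 2 codons.
Gly: 4 codons.
Ile: 3 codons.
Tyr: 2 codons.
Phe: 2 codons.
Phe: 2 codons.
Pro: 4 codons.
4 × 2 × 4 × 3 × 2 × 2 × 2 × 4 = 3072.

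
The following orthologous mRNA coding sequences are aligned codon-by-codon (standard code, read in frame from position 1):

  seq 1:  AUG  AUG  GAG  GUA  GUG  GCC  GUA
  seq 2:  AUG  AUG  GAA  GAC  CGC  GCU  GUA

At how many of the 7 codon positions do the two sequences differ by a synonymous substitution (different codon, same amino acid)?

2

Codon 1: AUG Met / AUG Met — identical.
Codon 2: AUG Met / AUG Met — identical.
Codon 3: GAG Glu / GAA Glu — synonymous.
Codon 4: GUA Val / GAC Asp — nonsynonymous.
Codon 5: GUG Val / CGC Arg — nonsynonymous.
Codon 6: GCC Ala / GCU Ala — synonymous.
Codon 7: GUA Val / GUA Val — identical.
Synonymous differences: 2.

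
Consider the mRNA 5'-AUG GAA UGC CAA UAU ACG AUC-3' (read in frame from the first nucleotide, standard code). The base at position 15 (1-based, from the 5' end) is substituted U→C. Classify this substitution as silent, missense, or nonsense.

Position 15 falls in codon 5: UAU → Tyr.
After the substitution the codon is UAC → Tyr.
Both encode Tyr, so the change is synonymous.

silent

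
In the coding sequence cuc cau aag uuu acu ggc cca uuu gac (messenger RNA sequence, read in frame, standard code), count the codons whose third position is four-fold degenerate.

4

Codon 1 CUC (Leu): third position 4-fold.
Codon 2 CAU (His): third position 2-fold.
Codon 3 AAG (Lys): third position 2-fold.
Codon 4 UUU (Phe): third position 2-fold.
Codon 5 ACU (Thr): third position 4-fold.
Codon 6 GGC (Gly): third position 4-fold.
Codon 7 CCA (Pro): third position 4-fold.
Codon 8 UUU (Phe): third position 2-fold.
Codon 9 GAC (Asp): third position 2-fold.
Four-fold degenerate third positions: 4.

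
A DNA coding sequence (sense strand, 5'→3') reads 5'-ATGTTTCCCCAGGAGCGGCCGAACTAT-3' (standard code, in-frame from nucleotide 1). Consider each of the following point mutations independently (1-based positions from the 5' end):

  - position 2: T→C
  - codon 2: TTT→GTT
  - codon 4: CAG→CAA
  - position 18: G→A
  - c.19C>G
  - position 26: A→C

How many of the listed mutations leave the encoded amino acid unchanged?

Codon 1: ATG (Met) → ACG (Thr) — missense.
Codon 2: TTT (Phe) → GTT (Val) — missense.
Codon 4: CAG (Gln) → CAA (Gln) — synonymous.
Codon 6: CGG (Arg) → CGA (Arg) — synonymous.
Codon 7: CCG (Pro) → GCG (Ala) — missense.
Codon 9: TAT (Tyr) → TCT (Ser) — missense.
Synonymous: 2 of 6.

2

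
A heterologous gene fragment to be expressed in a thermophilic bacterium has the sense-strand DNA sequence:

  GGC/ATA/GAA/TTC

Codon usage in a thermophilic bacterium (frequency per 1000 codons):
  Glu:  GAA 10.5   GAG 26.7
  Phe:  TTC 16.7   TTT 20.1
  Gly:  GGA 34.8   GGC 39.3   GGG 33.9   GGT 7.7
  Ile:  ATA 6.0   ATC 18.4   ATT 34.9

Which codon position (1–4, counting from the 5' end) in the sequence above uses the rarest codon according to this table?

2

Codon 1 GGC (Gly): 39.3 per 1000.
Codon 2 ATA (Ile): 6.0 per 1000.
Codon 3 GAA (Glu): 10.5 per 1000.
Codon 4 TTC (Phe): 16.7 per 1000.
Lowest frequency is 6.0 at codon 2.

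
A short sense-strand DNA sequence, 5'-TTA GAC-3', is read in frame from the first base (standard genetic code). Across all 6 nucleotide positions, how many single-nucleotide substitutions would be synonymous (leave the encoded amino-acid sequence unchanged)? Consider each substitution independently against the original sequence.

3

Codon 1 (TTA, Leu): 2 synonymous substitutions.
Codon 2 (GAC, Asp): 1 synonymous substitution.
Total: 2 + 1 = 3.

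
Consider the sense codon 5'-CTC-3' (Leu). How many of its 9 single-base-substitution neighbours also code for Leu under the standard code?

3

Position 1: none → 0 synonymous.
Position 2: none → 0 synonymous.
Position 3: CTT, CTA, CTG → 3 synonymous.
Total: 0 + 0 + 3 = 3.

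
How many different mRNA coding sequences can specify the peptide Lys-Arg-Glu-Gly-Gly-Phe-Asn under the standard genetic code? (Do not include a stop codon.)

Lys: 2 codons.
Arg: 6 codons.
Glu: 2 codons.
Gly: 4 codons.
Gly: 4 codons.
Phe: 2 codons.
Asn: 2 codons.
2 × 6 × 2 × 4 × 4 × 2 × 2 = 1536.

1536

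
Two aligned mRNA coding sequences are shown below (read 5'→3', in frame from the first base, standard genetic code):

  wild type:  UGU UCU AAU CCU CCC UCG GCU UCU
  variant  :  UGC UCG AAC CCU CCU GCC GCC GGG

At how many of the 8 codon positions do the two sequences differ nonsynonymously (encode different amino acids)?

2

Codon 1: UGU Cys / UGC Cys — synonymous.
Codon 2: UCU Ser / UCG Ser — synonymous.
Codon 3: AAU Asn / AAC Asn — synonymous.
Codon 4: CCU Pro / CCU Pro — identical.
Codon 5: CCC Pro / CCU Pro — synonymous.
Codon 6: UCG Ser / GCC Ala — nonsynonymous.
Codon 7: GCU Ala / GCC Ala — synonymous.
Codon 8: UCU Ser / GGG Gly — nonsynonymous.
Nonsynonymous differences: 2.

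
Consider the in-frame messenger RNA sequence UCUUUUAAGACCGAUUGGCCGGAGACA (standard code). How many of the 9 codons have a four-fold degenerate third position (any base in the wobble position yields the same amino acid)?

Codon 1 UCU (Ser): third position 4-fold.
Codon 2 UUU (Phe): third position 2-fold.
Codon 3 AAG (Lys): third position 2-fold.
Codon 4 ACC (Thr): third position 4-fold.
Codon 5 GAU (Asp): third position 2-fold.
Codon 6 UGG (Trp): third position 1-fold.
Codon 7 CCG (Pro): third position 4-fold.
Codon 8 GAG (Glu): third position 2-fold.
Codon 9 ACA (Thr): third position 4-fold.
Four-fold degenerate third positions: 4.

4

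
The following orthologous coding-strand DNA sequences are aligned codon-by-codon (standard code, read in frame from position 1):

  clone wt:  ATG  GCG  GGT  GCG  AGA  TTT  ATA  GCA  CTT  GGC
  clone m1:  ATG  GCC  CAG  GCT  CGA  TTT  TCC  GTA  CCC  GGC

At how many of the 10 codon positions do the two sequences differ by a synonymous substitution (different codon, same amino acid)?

3

Codon 1: ATG Met / ATG Met — identical.
Codon 2: GCG Ala / GCC Ala — synonymous.
Codon 3: GGT Gly / CAG Gln — nonsynonymous.
Codon 4: GCG Ala / GCT Ala — synonymous.
Codon 5: AGA Arg / CGA Arg — synonymous.
Codon 6: TTT Phe / TTT Phe — identical.
Codon 7: ATA Ile / TCC Ser — nonsynonymous.
Codon 8: GCA Ala / GTA Val — nonsynonymous.
Codon 9: CTT Leu / CCC Pro — nonsynonymous.
Codon 10: GGC Gly / GGC Gly — identical.
Synonymous differences: 3.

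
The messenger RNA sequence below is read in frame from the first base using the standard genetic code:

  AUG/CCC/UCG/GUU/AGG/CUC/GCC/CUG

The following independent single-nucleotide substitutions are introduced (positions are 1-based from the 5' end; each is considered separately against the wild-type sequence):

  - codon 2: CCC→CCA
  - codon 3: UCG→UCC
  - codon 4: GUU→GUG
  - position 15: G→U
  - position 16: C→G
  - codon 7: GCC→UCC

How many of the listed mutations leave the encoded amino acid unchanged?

Codon 2: CCC (Pro) → CCA (Pro) — synonymous.
Codon 3: UCG (Ser) → UCC (Ser) — synonymous.
Codon 4: GUU (Val) → GUG (Val) — synonymous.
Codon 5: AGG (Arg) → AGU (Ser) — missense.
Codon 6: CUC (Leu) → GUC (Val) — missense.
Codon 7: GCC (Ala) → UCC (Ser) — missense.
Synonymous: 3 of 6.

3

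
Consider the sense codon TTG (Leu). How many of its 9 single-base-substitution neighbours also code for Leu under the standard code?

2

Position 1: CTG → 1 synonymous.
Position 2: none → 0 synonymous.
Position 3: TTA → 1 synonymous.
Total: 1 + 0 + 1 = 2.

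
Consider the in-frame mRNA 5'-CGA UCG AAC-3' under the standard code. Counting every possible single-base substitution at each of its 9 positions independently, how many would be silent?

8

Codon 1 (CGA, Arg): 4 synonymous substitutions.
Codon 2 (UCG, Ser): 3 synonymous substitutions.
Codon 3 (AAC, Asn): 1 synonymous substitution.
Total: 4 + 3 + 1 = 8.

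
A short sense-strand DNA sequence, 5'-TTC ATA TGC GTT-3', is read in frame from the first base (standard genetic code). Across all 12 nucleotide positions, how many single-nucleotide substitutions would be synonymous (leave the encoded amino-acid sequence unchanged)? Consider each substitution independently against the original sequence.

7

Codon 1 (TTC, Phe): 1 synonymous substitution.
Codon 2 (ATA, Ile): 2 synonymous substitutions.
Codon 3 (TGC, Cys): 1 synonymous substitution.
Codon 4 (GTT, Val): 3 synonymous substitutions.
Total: 1 + 2 + 1 + 3 = 7.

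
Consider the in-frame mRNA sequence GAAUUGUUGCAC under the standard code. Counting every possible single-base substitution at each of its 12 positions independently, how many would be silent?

6

Codon 1 (GAA, Glu): 1 synonymous substitution.
Codon 2 (UUG, Leu): 2 synonymous substitutions.
Codon 3 (UUG, Leu): 2 synonymous substitutions.
Codon 4 (CAC, His): 1 synonymous substitution.
Total: 1 + 2 + 2 + 1 = 6.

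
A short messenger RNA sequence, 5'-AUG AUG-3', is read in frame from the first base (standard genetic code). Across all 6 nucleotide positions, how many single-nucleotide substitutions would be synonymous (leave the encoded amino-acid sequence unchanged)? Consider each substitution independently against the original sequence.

Codon 1 (AUG, Met): 0 synonymous substitutions.
Codon 2 (AUG, Met): 0 synonymous substitutions.
Total: 0 + 0 = 0.

0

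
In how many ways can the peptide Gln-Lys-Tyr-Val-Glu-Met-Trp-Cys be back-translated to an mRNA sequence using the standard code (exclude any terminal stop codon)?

Gln: 2 codons.
Lys: 2 codons.
Tyr: 2 codons.
Val: 4 codons.
Glu: 2 codons.
Met: 1 codon.
Trp: 1 codon.
Cys: 2 codons.
2 × 2 × 2 × 4 × 2 × 1 × 1 × 2 = 128.

128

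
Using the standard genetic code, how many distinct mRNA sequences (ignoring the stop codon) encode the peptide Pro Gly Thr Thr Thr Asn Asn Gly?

16384

Pro: 4 codons.
Gly: 4 codons.
Thr: 4 codons.
Thr: 4 codons.
Thr: 4 codons.
Asn: 2 codons.
Asn: 2 codons.
Gly: 4 codons.
4 × 4 × 4 × 4 × 4 × 2 × 2 × 4 = 16384.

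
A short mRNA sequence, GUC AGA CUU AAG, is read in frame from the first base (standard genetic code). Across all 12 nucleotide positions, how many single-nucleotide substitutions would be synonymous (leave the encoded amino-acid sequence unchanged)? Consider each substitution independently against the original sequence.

9

Codon 1 (GUC, Val): 3 synonymous substitutions.
Codon 2 (AGA, Arg): 2 synonymous substitutions.
Codon 3 (CUU, Leu): 3 synonymous substitutions.
Codon 4 (AAG, Lys): 1 synonymous substitution.
Total: 3 + 2 + 3 + 1 = 9.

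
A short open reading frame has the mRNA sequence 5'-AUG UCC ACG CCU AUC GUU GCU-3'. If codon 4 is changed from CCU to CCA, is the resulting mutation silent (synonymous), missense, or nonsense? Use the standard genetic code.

silent

Position 12 falls in codon 4: CCU → Pro.
After the substitution the codon is CCA → Pro.
Both encode Pro, so the change is synonymous.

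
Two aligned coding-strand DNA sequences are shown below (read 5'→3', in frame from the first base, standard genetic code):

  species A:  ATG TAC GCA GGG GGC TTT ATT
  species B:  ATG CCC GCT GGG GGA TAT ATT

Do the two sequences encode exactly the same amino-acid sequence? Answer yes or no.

no

Codon 1: ATG Met / ATG Met — identical.
Codon 2: TAC Tyr / CCC Pro — nonsynonymous.
Codon 3: GCA Ala / GCT Ala — synonymous.
Codon 4: GGG Gly / GGG Gly — identical.
Codon 5: GGC Gly / GGA Gly — synonymous.
Codon 6: TTT Phe / TAT Tyr — nonsynonymous.
Codon 7: ATT Ile / ATT Ile — identical.
Nonsynonymous differences: 2 → different protein.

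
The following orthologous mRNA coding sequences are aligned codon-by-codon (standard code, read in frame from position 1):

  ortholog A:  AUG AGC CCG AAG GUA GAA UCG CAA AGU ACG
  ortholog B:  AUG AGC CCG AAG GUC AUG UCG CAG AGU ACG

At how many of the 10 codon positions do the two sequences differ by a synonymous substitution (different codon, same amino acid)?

2

Codon 1: AUG Met / AUG Met — identical.
Codon 2: AGC Ser / AGC Ser — identical.
Codon 3: CCG Pro / CCG Pro — identical.
Codon 4: AAG Lys / AAG Lys — identical.
Codon 5: GUA Val / GUC Val — synonymous.
Codon 6: GAA Glu / AUG Met — nonsynonymous.
Codon 7: UCG Ser / UCG Ser — identical.
Codon 8: CAA Gln / CAG Gln — synonymous.
Codon 9: AGU Ser / AGU Ser — identical.
Codon 10: ACG Thr / ACG Thr — identical.
Synonymous differences: 2.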